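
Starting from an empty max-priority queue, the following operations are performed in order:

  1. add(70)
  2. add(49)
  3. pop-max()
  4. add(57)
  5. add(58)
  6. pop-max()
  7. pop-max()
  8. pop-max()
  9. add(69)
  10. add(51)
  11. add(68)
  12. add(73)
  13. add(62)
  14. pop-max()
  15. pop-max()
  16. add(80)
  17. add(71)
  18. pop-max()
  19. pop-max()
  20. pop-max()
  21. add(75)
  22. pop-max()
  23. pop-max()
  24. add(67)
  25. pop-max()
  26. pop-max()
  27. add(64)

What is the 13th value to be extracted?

insert 70 → {70}
insert 49 → {70, 49}
pop-max → 70; now {49}
insert 57 → {57, 49}
insert 58 → {58, 57, 49}
pop-max → 58; now {57, 49}
pop-max → 57; now {49}
pop-max → 49; now {}
insert 69 → {69}
insert 51 → {69, 51}
insert 68 → {69, 68, 51}
insert 73 → {73, 69, 68, 51}
insert 62 → {73, 69, 68, 62, 51}
pop-max → 73; now {69, 68, 62, 51}
pop-max → 69; now {68, 62, 51}
insert 80 → {80, 68, 62, 51}
insert 71 → {80, 71, 68, 62, 51}
pop-max → 80; now {71, 68, 62, 51}
pop-max → 71; now {68, 62, 51}
pop-max → 68; now {62, 51}
insert 75 → {75, 62, 51}
pop-max → 75; now {62, 51}
pop-max → 62; now {51}
insert 67 → {67, 51}
pop-max → 67; now {51}
pop-max → 51; now {}
insert 64 → {64}

51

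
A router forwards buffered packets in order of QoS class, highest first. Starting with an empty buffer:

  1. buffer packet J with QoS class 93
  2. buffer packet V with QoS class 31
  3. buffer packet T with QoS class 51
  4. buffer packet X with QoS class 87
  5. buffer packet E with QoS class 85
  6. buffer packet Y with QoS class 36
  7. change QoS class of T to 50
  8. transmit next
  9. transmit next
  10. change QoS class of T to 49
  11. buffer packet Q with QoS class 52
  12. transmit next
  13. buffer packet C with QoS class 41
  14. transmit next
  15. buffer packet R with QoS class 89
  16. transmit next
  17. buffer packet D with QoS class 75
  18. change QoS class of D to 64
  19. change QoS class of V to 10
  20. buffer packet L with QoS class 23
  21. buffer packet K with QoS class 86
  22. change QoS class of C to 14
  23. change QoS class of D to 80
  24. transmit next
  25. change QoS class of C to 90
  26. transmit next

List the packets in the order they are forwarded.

add J (QoS class 93) → {J:93}
add V (QoS class 31) → {J:93, V:31}
add T (QoS class 51) → {J:93, T:51, V:31}
add X (QoS class 87) → {J:93, X:87, T:51, V:31}
add E (QoS class 85) → {J:93, X:87, E:85, T:51, V:31}
add Y (QoS class 36) → {J:93, X:87, E:85, T:51, Y:36, V:31}
update T to QoS class 50 → {J:93, X:87, E:85, T:50, Y:36, V:31}
transmit next → J; now {X:87, E:85, T:50, Y:36, V:31}
transmit next → X; now {E:85, T:50, Y:36, V:31}
update T to QoS class 49 → {E:85, T:49, Y:36, V:31}
add Q (QoS class 52) → {E:85, Q:52, T:49, Y:36, V:31}
transmit next → E; now {Q:52, T:49, Y:36, V:31}
add C (QoS class 41) → {Q:52, T:49, C:41, Y:36, V:31}
transmit next → Q; now {T:49, C:41, Y:36, V:31}
add R (QoS class 89) → {R:89, T:49, C:41, Y:36, V:31}
transmit next → R; now {T:49, C:41, Y:36, V:31}
add D (QoS class 75) → {D:75, T:49, C:41, Y:36, V:31}
update D to QoS class 64 → {D:64, T:49, C:41, Y:36, V:31}
update V to QoS class 10 → {D:64, T:49, C:41, Y:36, V:10}
add L (QoS class 23) → {D:64, T:49, C:41, Y:36, L:23, V:10}
add K (QoS class 86) → {K:86, D:64, T:49, C:41, Y:36, L:23, V:10}
update C to QoS class 14 → {K:86, D:64, T:49, Y:36, L:23, C:14, V:10}
update D to QoS class 80 → {K:86, D:80, T:49, Y:36, L:23, C:14, V:10}
transmit next → K; now {D:80, T:49, Y:36, L:23, C:14, V:10}
update C to QoS class 90 → {C:90, D:80, T:49, Y:36, L:23, V:10}
transmit next → C; now {D:80, T:49, Y:36, L:23, V:10}

[J, X, E, Q, R, K, C]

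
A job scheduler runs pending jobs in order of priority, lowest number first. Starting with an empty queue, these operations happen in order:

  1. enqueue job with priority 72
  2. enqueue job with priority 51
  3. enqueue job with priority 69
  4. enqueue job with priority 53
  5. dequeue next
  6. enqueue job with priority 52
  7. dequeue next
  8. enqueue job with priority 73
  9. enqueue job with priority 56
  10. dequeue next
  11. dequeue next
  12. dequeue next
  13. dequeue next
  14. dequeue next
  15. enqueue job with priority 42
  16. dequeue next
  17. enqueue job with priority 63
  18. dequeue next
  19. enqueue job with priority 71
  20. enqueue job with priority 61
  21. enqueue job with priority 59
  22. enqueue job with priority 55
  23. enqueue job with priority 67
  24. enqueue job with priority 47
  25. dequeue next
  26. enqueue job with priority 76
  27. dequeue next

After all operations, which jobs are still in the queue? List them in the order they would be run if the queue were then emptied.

insert 72 → {72}
insert 51 → {51, 72}
insert 69 → {51, 69, 72}
insert 53 → {51, 53, 69, 72}
dequeue next → 51; now {53, 69, 72}
insert 52 → {52, 53, 69, 72}
dequeue next → 52; now {53, 69, 72}
insert 73 → {53, 69, 72, 73}
insert 56 → {53, 56, 69, 72, 73}
dequeue next → 53; now {56, 69, 72, 73}
dequeue next → 56; now {69, 72, 73}
dequeue next → 69; now {72, 73}
dequeue next → 72; now {73}
dequeue next → 73; now {}
insert 42 → {42}
dequeue next → 42; now {}
insert 63 → {63}
dequeue next → 63; now {}
insert 71 → {71}
insert 61 → {61, 71}
insert 59 → {59, 61, 71}
insert 55 → {55, 59, 61, 71}
insert 67 → {55, 59, 61, 67, 71}
insert 47 → {47, 55, 59, 61, 67, 71}
dequeue next → 47; now {55, 59, 61, 67, 71}
insert 76 → {55, 59, 61, 67, 71, 76}
dequeue next → 55; now {59, 61, 67, 71, 76}

59, 61, 67, 71, 76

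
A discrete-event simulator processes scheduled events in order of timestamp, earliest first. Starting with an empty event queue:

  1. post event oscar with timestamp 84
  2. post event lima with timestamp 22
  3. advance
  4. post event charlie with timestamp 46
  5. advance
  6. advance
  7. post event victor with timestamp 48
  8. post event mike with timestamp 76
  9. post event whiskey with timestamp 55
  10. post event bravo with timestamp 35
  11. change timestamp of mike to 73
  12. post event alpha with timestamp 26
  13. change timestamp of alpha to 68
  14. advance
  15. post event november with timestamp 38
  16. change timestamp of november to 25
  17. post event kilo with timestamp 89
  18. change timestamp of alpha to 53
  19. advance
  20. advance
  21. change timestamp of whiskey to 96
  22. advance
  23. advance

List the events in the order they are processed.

lima, charlie, oscar, bravo, november, victor, alpha, mike

add oscar (timestamp 84) → {oscar:84}
add lima (timestamp 22) → {lima:22, oscar:84}
advance → lima; now {oscar:84}
add charlie (timestamp 46) → {charlie:46, oscar:84}
advance → charlie; now {oscar:84}
advance → oscar; now {}
add victor (timestamp 48) → {victor:48}
add mike (timestamp 76) → {victor:48, mike:76}
add whiskey (timestamp 55) → {victor:48, whiskey:55, mike:76}
add bravo (timestamp 35) → {bravo:35, victor:48, whiskey:55, mike:76}
update mike to timestamp 73 → {bravo:35, victor:48, whiskey:55, mike:73}
add alpha (timestamp 26) → {alpha:26, bravo:35, victor:48, whiskey:55, mike:73}
update alpha to timestamp 68 → {bravo:35, victor:48, whiskey:55, alpha:68, mike:73}
advance → bravo; now {victor:48, whiskey:55, alpha:68, mike:73}
add november (timestamp 38) → {november:38, victor:48, whiskey:55, alpha:68, mike:73}
update november to timestamp 25 → {november:25, victor:48, whiskey:55, alpha:68, mike:73}
add kilo (timestamp 89) → {november:25, victor:48, whiskey:55, alpha:68, mike:73, kilo:89}
update alpha to timestamp 53 → {november:25, victor:48, alpha:53, whiskey:55, mike:73, kilo:89}
advance → november; now {victor:48, alpha:53, whiskey:55, mike:73, kilo:89}
advance → victor; now {alpha:53, whiskey:55, mike:73, kilo:89}
update whiskey to timestamp 96 → {alpha:53, mike:73, kilo:89, whiskey:96}
advance → alpha; now {mike:73, kilo:89, whiskey:96}
advance → mike; now {kilo:89, whiskey:96}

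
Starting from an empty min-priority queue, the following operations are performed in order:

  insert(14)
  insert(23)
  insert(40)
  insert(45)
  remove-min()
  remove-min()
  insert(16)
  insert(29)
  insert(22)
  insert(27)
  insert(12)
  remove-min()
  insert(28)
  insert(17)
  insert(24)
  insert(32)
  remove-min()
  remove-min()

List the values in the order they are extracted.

[14, 23, 12, 16, 17]

insert 14 → {14}
insert 23 → {14, 23}
insert 40 → {14, 23, 40}
insert 45 → {14, 23, 40, 45}
remove-min → 14; now {23, 40, 45}
remove-min → 23; now {40, 45}
insert 16 → {16, 40, 45}
insert 29 → {16, 29, 40, 45}
insert 22 → {16, 22, 29, 40, 45}
insert 27 → {16, 22, 27, 29, 40, 45}
insert 12 → {12, 16, 22, 27, 29, 40, 45}
remove-min → 12; now {16, 22, 27, 29, 40, 45}
insert 28 → {16, 22, 27, 28, 29, 40, 45}
insert 17 → {16, 17, 22, 27, 28, 29, 40, 45}
insert 24 → {16, 17, 22, 24, 27, 28, 29, 40, 45}
insert 32 → {16, 17, 22, 24, 27, 28, 29, 32, 40, 45}
remove-min → 16; now {17, 22, 24, 27, 28, 29, 32, 40, 45}
remove-min → 17; now {22, 24, 27, 28, 29, 32, 40, 45}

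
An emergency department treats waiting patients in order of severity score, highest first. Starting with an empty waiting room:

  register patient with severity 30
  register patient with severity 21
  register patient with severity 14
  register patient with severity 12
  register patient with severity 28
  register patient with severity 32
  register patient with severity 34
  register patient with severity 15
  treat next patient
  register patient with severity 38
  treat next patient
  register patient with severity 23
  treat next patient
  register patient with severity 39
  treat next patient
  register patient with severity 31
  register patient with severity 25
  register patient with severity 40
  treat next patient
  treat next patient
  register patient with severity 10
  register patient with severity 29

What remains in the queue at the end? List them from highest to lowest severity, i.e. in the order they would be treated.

insert 30 → {30}
insert 21 → {30, 21}
insert 14 → {30, 21, 14}
insert 12 → {30, 21, 14, 12}
insert 28 → {30, 28, 21, 14, 12}
insert 32 → {32, 30, 28, 21, 14, 12}
insert 34 → {34, 32, 30, 28, 21, 14, 12}
insert 15 → {34, 32, 30, 28, 21, 15, 14, 12}
treat next patient → 34; now {32, 30, 28, 21, 15, 14, 12}
insert 38 → {38, 32, 30, 28, 21, 15, 14, 12}
treat next patient → 38; now {32, 30, 28, 21, 15, 14, 12}
insert 23 → {32, 30, 28, 23, 21, 15, 14, 12}
treat next patient → 32; now {30, 28, 23, 21, 15, 14, 12}
insert 39 → {39, 30, 28, 23, 21, 15, 14, 12}
treat next patient → 39; now {30, 28, 23, 21, 15, 14, 12}
insert 31 → {31, 30, 28, 23, 21, 15, 14, 12}
insert 25 → {31, 30, 28, 25, 23, 21, 15, 14, 12}
insert 40 → {40, 31, 30, 28, 25, 23, 21, 15, 14, 12}
treat next patient → 40; now {31, 30, 28, 25, 23, 21, 15, 14, 12}
treat next patient → 31; now {30, 28, 25, 23, 21, 15, 14, 12}
insert 10 → {30, 28, 25, 23, 21, 15, 14, 12, 10}
insert 29 → {30, 29, 28, 25, 23, 21, 15, 14, 12, 10}

30 → 29 → 28 → 25 → 23 → 21 → 15 → 14 → 12 → 10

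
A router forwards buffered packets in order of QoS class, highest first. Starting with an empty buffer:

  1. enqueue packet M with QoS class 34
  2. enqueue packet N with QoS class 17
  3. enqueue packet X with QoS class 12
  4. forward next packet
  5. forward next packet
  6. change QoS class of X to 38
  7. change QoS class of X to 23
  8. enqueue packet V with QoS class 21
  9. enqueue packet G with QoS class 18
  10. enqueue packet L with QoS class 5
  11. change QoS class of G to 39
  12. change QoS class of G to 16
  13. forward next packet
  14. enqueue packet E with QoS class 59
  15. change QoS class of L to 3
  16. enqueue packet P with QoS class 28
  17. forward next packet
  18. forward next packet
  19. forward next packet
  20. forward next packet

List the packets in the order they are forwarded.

M, N, X, E, P, V, G

add M (QoS class 34) → {M:34}
add N (QoS class 17) → {M:34, N:17}
add X (QoS class 12) → {M:34, N:17, X:12}
forward next packet → M; now {N:17, X:12}
forward next packet → N; now {X:12}
update X to QoS class 38 → {X:38}
update X to QoS class 23 → {X:23}
add V (QoS class 21) → {X:23, V:21}
add G (QoS class 18) → {X:23, V:21, G:18}
add L (QoS class 5) → {X:23, V:21, G:18, L:5}
update G to QoS class 39 → {G:39, X:23, V:21, L:5}
update G to QoS class 16 → {X:23, V:21, G:16, L:5}
forward next packet → X; now {V:21, G:16, L:5}
add E (QoS class 59) → {E:59, V:21, G:16, L:5}
update L to QoS class 3 → {E:59, V:21, G:16, L:3}
add P (QoS class 28) → {E:59, P:28, V:21, G:16, L:3}
forward next packet → E; now {P:28, V:21, G:16, L:3}
forward next packet → P; now {V:21, G:16, L:3}
forward next packet → V; now {G:16, L:3}
forward next packet → G; now {L:3}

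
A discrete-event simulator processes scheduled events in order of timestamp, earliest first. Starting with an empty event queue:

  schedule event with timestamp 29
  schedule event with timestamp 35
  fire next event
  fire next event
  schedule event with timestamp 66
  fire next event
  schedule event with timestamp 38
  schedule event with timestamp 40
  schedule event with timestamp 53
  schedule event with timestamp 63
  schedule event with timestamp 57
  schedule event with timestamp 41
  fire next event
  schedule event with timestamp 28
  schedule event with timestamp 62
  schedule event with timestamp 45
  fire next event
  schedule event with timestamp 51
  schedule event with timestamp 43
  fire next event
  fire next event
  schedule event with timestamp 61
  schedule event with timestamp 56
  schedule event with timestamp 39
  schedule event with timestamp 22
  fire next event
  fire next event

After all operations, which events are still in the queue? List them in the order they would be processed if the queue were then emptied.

insert 29 → {29}
insert 35 → {29, 35}
fire next event → 29; now {35}
fire next event → 35; now {}
insert 66 → {66}
fire next event → 66; now {}
insert 38 → {38}
insert 40 → {38, 40}
insert 53 → {38, 40, 53}
insert 63 → {38, 40, 53, 63}
insert 57 → {38, 40, 53, 57, 63}
insert 41 → {38, 40, 41, 53, 57, 63}
fire next event → 38; now {40, 41, 53, 57, 63}
insert 28 → {28, 40, 41, 53, 57, 63}
insert 62 → {28, 40, 41, 53, 57, 62, 63}
insert 45 → {28, 40, 41, 45, 53, 57, 62, 63}
fire next event → 28; now {40, 41, 45, 53, 57, 62, 63}
insert 51 → {40, 41, 45, 51, 53, 57, 62, 63}
insert 43 → {40, 41, 43, 45, 51, 53, 57, 62, 63}
fire next event → 40; now {41, 43, 45, 51, 53, 57, 62, 63}
fire next event → 41; now {43, 45, 51, 53, 57, 62, 63}
insert 61 → {43, 45, 51, 53, 57, 61, 62, 63}
insert 56 → {43, 45, 51, 53, 56, 57, 61, 62, 63}
insert 39 → {39, 43, 45, 51, 53, 56, 57, 61, 62, 63}
insert 22 → {22, 39, 43, 45, 51, 53, 56, 57, 61, 62, 63}
fire next event → 22; now {39, 43, 45, 51, 53, 56, 57, 61, 62, 63}
fire next event → 39; now {43, 45, 51, 53, 56, 57, 61, 62, 63}

43, 45, 51, 53, 56, 57, 61, 62, 63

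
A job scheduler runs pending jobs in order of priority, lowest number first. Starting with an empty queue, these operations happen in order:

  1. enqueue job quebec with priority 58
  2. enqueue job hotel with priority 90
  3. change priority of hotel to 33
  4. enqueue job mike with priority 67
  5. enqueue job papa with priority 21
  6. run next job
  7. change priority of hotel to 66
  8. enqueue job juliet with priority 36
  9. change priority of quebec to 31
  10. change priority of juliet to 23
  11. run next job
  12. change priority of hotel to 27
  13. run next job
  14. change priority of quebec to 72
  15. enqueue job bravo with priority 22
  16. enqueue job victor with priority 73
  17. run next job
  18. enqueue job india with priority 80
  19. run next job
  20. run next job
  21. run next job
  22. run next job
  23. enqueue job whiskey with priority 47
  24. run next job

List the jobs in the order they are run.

[papa, juliet, hotel, bravo, mike, quebec, victor, india, whiskey]

add quebec (priority 58) → {quebec:58}
add hotel (priority 90) → {quebec:58, hotel:90}
update hotel to priority 33 → {hotel:33, quebec:58}
add mike (priority 67) → {hotel:33, quebec:58, mike:67}
add papa (priority 21) → {papa:21, hotel:33, quebec:58, mike:67}
run next job → papa; now {hotel:33, quebec:58, mike:67}
update hotel to priority 66 → {quebec:58, hotel:66, mike:67}
add juliet (priority 36) → {juliet:36, quebec:58, hotel:66, mike:67}
update quebec to priority 31 → {quebec:31, juliet:36, hotel:66, mike:67}
update juliet to priority 23 → {juliet:23, quebec:31, hotel:66, mike:67}
run next job → juliet; now {quebec:31, hotel:66, mike:67}
update hotel to priority 27 → {hotel:27, quebec:31, mike:67}
run next job → hotel; now {quebec:31, mike:67}
update quebec to priority 72 → {mike:67, quebec:72}
add bravo (priority 22) → {bravo:22, mike:67, quebec:72}
add victor (priority 73) → {bravo:22, mike:67, quebec:72, victor:73}
run next job → bravo; now {mike:67, quebec:72, victor:73}
add india (priority 80) → {mike:67, quebec:72, victor:73, india:80}
run next job → mike; now {quebec:72, victor:73, india:80}
run next job → quebec; now {victor:73, india:80}
run next job → victor; now {india:80}
run next job → india; now {}
add whiskey (priority 47) → {whiskey:47}
run next job → whiskey; now {}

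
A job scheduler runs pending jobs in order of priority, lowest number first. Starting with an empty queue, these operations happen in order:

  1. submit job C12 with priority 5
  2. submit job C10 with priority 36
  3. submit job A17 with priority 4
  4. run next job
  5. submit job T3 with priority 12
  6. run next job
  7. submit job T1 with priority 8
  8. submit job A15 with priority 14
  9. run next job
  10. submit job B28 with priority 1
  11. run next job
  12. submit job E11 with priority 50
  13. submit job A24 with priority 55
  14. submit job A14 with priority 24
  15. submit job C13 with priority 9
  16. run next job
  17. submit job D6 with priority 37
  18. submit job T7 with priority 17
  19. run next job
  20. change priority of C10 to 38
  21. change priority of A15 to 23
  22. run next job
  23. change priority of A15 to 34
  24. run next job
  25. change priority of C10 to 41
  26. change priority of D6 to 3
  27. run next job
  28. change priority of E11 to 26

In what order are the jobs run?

add C12 (priority 5) → {C12:5}
add C10 (priority 36) → {C12:5, C10:36}
add A17 (priority 4) → {A17:4, C12:5, C10:36}
run next job → A17; now {C12:5, C10:36}
add T3 (priority 12) → {C12:5, T3:12, C10:36}
run next job → C12; now {T3:12, C10:36}
add T1 (priority 8) → {T1:8, T3:12, C10:36}
add A15 (priority 14) → {T1:8, T3:12, A15:14, C10:36}
run next job → T1; now {T3:12, A15:14, C10:36}
add B28 (priority 1) → {B28:1, T3:12, A15:14, C10:36}
run next job → B28; now {T3:12, A15:14, C10:36}
add E11 (priority 50) → {T3:12, A15:14, C10:36, E11:50}
add A24 (priority 55) → {T3:12, A15:14, C10:36, E11:50, A24:55}
add A14 (priority 24) → {T3:12, A15:14, A14:24, C10:36, E11:50, A24:55}
add C13 (priority 9) → {C13:9, T3:12, A15:14, A14:24, C10:36, E11:50, A24:55}
run next job → C13; now {T3:12, A15:14, A14:24, C10:36, E11:50, A24:55}
add D6 (priority 37) → {T3:12, A15:14, A14:24, C10:36, D6:37, E11:50, A24:55}
add T7 (priority 17) → {T3:12, A15:14, T7:17, A14:24, C10:36, D6:37, E11:50, A24:55}
run next job → T3; now {A15:14, T7:17, A14:24, C10:36, D6:37, E11:50, A24:55}
update C10 to priority 38 → {A15:14, T7:17, A14:24, D6:37, C10:38, E11:50, A24:55}
update A15 to priority 23 → {T7:17, A15:23, A14:24, D6:37, C10:38, E11:50, A24:55}
run next job → T7; now {A15:23, A14:24, D6:37, C10:38, E11:50, A24:55}
update A15 to priority 34 → {A14:24, A15:34, D6:37, C10:38, E11:50, A24:55}
run next job → A14; now {A15:34, D6:37, C10:38, E11:50, A24:55}
update C10 to priority 41 → {A15:34, D6:37, C10:41, E11:50, A24:55}
update D6 to priority 3 → {D6:3, A15:34, C10:41, E11:50, A24:55}
run next job → D6; now {A15:34, C10:41, E11:50, A24:55}
update E11 to priority 26 → {E11:26, A15:34, C10:41, A24:55}

A17, C12, T1, B28, C13, T3, T7, A14, D6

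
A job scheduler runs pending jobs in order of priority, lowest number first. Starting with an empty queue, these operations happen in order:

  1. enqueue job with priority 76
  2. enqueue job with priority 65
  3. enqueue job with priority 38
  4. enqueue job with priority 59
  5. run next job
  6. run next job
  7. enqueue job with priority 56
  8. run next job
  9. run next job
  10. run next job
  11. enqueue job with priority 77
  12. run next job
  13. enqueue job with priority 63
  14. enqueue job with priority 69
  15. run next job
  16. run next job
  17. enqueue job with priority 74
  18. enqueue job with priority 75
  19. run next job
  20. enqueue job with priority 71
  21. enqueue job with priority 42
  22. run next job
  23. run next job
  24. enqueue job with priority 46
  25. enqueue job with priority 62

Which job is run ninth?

74

insert 76 → {76}
insert 65 → {65, 76}
insert 38 → {38, 65, 76}
insert 59 → {38, 59, 65, 76}
run next job → 38; now {59, 65, 76}
run next job → 59; now {65, 76}
insert 56 → {56, 65, 76}
run next job → 56; now {65, 76}
run next job → 65; now {76}
run next job → 76; now {}
insert 77 → {77}
run next job → 77; now {}
insert 63 → {63}
insert 69 → {63, 69}
run next job → 63; now {69}
run next job → 69; now {}
insert 74 → {74}
insert 75 → {74, 75}
run next job → 74; now {75}
insert 71 → {71, 75}
insert 42 → {42, 71, 75}
run next job → 42; now {71, 75}
run next job → 71; now {75}
insert 46 → {46, 75}
insert 62 → {46, 62, 75}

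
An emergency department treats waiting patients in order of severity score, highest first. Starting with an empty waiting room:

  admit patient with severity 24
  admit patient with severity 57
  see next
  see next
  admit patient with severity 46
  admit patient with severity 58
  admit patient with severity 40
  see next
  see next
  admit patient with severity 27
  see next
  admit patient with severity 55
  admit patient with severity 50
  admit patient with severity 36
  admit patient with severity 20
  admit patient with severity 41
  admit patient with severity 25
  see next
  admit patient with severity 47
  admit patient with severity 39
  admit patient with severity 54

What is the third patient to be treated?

insert 24 → {24}
insert 57 → {57, 24}
see next → 57; now {24}
see next → 24; now {}
insert 46 → {46}
insert 58 → {58, 46}
insert 40 → {58, 46, 40}
see next → 58; now {46, 40}
see next → 46; now {40}
insert 27 → {40, 27}
see next → 40; now {27}
insert 55 → {55, 27}
insert 50 → {55, 50, 27}
insert 36 → {55, 50, 36, 27}
insert 20 → {55, 50, 36, 27, 20}
insert 41 → {55, 50, 41, 36, 27, 20}
insert 25 → {55, 50, 41, 36, 27, 25, 20}
see next → 55; now {50, 41, 36, 27, 25, 20}
insert 47 → {50, 47, 41, 36, 27, 25, 20}
insert 39 → {50, 47, 41, 39, 36, 27, 25, 20}
insert 54 → {54, 50, 47, 41, 39, 36, 27, 25, 20}

58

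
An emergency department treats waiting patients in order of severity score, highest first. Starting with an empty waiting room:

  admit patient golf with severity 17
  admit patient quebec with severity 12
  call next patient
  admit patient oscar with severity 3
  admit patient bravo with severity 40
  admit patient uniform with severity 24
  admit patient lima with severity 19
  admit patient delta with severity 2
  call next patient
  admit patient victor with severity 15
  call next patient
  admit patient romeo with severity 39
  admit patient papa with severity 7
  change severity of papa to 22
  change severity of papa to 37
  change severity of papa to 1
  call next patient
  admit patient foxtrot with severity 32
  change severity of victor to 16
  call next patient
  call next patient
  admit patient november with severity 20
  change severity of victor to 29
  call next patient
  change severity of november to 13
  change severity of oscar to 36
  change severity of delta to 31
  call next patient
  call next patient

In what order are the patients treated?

add golf (severity 17) → {golf:17}
add quebec (severity 12) → {golf:17, quebec:12}
call next patient → golf; now {quebec:12}
add oscar (severity 3) → {quebec:12, oscar:3}
add bravo (severity 40) → {bravo:40, quebec:12, oscar:3}
add uniform (severity 24) → {bravo:40, uniform:24, quebec:12, oscar:3}
add lima (severity 19) → {bravo:40, uniform:24, lima:19, quebec:12, oscar:3}
add delta (severity 2) → {bravo:40, uniform:24, lima:19, quebec:12, oscar:3, delta:2}
call next patient → bravo; now {uniform:24, lima:19, quebec:12, oscar:3, delta:2}
add victor (severity 15) → {uniform:24, lima:19, victor:15, quebec:12, oscar:3, delta:2}
call next patient → uniform; now {lima:19, victor:15, quebec:12, oscar:3, delta:2}
add romeo (severity 39) → {romeo:39, lima:19, victor:15, quebec:12, oscar:3, delta:2}
add papa (severity 7) → {romeo:39, lima:19, victor:15, quebec:12, papa:7, oscar:3, delta:2}
update papa to severity 22 → {romeo:39, papa:22, lima:19, victor:15, quebec:12, oscar:3, delta:2}
update papa to severity 37 → {romeo:39, papa:37, lima:19, victor:15, quebec:12, oscar:3, delta:2}
update papa to severity 1 → {romeo:39, lima:19, victor:15, quebec:12, oscar:3, delta:2, papa:1}
call next patient → romeo; now {lima:19, victor:15, quebec:12, oscar:3, delta:2, papa:1}
add foxtrot (severity 32) → {foxtrot:32, lima:19, victor:15, quebec:12, oscar:3, delta:2, papa:1}
update victor to severity 16 → {foxtrot:32, lima:19, victor:16, quebec:12, oscar:3, delta:2, papa:1}
call next patient → foxtrot; now {lima:19, victor:16, quebec:12, oscar:3, delta:2, papa:1}
call next patient → lima; now {victor:16, quebec:12, oscar:3, delta:2, papa:1}
add november (severity 20) → {november:20, victor:16, quebec:12, oscar:3, delta:2, papa:1}
update victor to severity 29 → {victor:29, november:20, quebec:12, oscar:3, delta:2, papa:1}
call next patient → victor; now {november:20, quebec:12, oscar:3, delta:2, papa:1}
update november to severity 13 → {november:13, quebec:12, oscar:3, delta:2, papa:1}
update oscar to severity 36 → {oscar:36, november:13, quebec:12, delta:2, papa:1}
update delta to severity 31 → {oscar:36, delta:31, november:13, quebec:12, papa:1}
call next patient → oscar; now {delta:31, november:13, quebec:12, papa:1}
call next patient → delta; now {november:13, quebec:12, papa:1}

[golf, bravo, uniform, romeo, foxtrot, lima, victor, oscar, delta]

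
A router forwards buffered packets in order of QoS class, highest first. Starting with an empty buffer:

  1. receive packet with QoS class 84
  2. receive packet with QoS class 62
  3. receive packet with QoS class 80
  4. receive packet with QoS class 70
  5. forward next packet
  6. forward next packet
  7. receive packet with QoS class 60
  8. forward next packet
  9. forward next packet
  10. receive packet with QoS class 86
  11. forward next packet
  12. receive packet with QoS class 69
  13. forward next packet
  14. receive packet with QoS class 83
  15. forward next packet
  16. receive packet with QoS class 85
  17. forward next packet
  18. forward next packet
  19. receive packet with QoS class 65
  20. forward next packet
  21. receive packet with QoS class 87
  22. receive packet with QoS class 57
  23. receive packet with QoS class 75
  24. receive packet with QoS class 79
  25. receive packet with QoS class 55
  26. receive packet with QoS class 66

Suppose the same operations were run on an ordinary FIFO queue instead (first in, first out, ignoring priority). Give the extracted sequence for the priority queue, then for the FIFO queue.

insert 84 → {84}
insert 62 → {84, 62}
insert 80 → {84, 80, 62}
insert 70 → {84, 80, 70, 62}
forward next packet → 84; now {80, 70, 62}
forward next packet → 80; now {70, 62}
insert 60 → {70, 62, 60}
forward next packet → 70; now {62, 60}
forward next packet → 62; now {60}
insert 86 → {86, 60}
forward next packet → 86; now {60}
insert 69 → {69, 60}
forward next packet → 69; now {60}
insert 83 → {83, 60}
forward next packet → 83; now {60}
insert 85 → {85, 60}
forward next packet → 85; now {60}
forward next packet → 60; now {}
insert 65 → {65}
forward next packet → 65; now {}
insert 87 → {87}
insert 57 → {87, 57}
insert 75 → {87, 75, 57}
insert 79 → {87, 79, 75, 57}
insert 55 → {87, 79, 75, 57, 55}
insert 66 → {87, 79, 75, 66, 57, 55}

priority queue: 84, 80, 70, 62, 86, 69, 83, 85, 60, 65; FIFO queue: [84, 62, 80, 70, 60, 86, 69, 83, 85, 65]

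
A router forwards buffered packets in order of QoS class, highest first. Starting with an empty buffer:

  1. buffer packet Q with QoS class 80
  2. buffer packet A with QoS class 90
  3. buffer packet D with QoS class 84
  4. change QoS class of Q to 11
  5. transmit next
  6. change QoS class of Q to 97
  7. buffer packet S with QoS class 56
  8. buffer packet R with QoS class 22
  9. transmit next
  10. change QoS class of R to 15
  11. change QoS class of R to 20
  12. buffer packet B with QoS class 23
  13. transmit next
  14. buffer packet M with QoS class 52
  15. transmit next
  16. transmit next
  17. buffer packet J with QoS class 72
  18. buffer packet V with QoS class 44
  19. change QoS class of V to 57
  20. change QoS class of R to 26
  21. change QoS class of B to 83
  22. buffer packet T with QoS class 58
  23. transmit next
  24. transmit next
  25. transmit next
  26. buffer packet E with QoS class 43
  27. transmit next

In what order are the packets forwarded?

add Q (QoS class 80) → {Q:80}
add A (QoS class 90) → {A:90, Q:80}
add D (QoS class 84) → {A:90, D:84, Q:80}
update Q to QoS class 11 → {A:90, D:84, Q:11}
transmit next → A; now {D:84, Q:11}
update Q to QoS class 97 → {Q:97, D:84}
add S (QoS class 56) → {Q:97, D:84, S:56}
add R (QoS class 22) → {Q:97, D:84, S:56, R:22}
transmit next → Q; now {D:84, S:56, R:22}
update R to QoS class 15 → {D:84, S:56, R:15}
update R to QoS class 20 → {D:84, S:56, R:20}
add B (QoS class 23) → {D:84, S:56, B:23, R:20}
transmit next → D; now {S:56, B:23, R:20}
add M (QoS class 52) → {S:56, M:52, B:23, R:20}
transmit next → S; now {M:52, B:23, R:20}
transmit next → M; now {B:23, R:20}
add J (QoS class 72) → {J:72, B:23, R:20}
add V (QoS class 44) → {J:72, V:44, B:23, R:20}
update V to QoS class 57 → {J:72, V:57, B:23, R:20}
update R to QoS class 26 → {J:72, V:57, R:26, B:23}
update B to QoS class 83 → {B:83, J:72, V:57, R:26}
add T (QoS class 58) → {B:83, J:72, T:58, V:57, R:26}
transmit next → B; now {J:72, T:58, V:57, R:26}
transmit next → J; now {T:58, V:57, R:26}
transmit next → T; now {V:57, R:26}
add E (QoS class 43) → {V:57, E:43, R:26}
transmit next → V; now {E:43, R:26}

A → Q → D → S → M → B → J → T → V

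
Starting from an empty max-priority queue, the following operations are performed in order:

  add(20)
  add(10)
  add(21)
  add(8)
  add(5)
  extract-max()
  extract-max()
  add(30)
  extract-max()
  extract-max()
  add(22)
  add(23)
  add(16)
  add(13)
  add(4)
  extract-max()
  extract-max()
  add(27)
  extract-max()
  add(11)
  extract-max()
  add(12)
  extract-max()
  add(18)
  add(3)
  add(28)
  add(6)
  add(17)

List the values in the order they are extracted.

insert 20 → {20}
insert 10 → {20, 10}
insert 21 → {21, 20, 10}
insert 8 → {21, 20, 10, 8}
insert 5 → {21, 20, 10, 8, 5}
extract-max → 21; now {20, 10, 8, 5}
extract-max → 20; now {10, 8, 5}
insert 30 → {30, 10, 8, 5}
extract-max → 30; now {10, 8, 5}
extract-max → 10; now {8, 5}
insert 22 → {22, 8, 5}
insert 23 → {23, 22, 8, 5}
insert 16 → {23, 22, 16, 8, 5}
insert 13 → {23, 22, 16, 13, 8, 5}
insert 4 → {23, 22, 16, 13, 8, 5, 4}
extract-max → 23; now {22, 16, 13, 8, 5, 4}
extract-max → 22; now {16, 13, 8, 5, 4}
insert 27 → {27, 16, 13, 8, 5, 4}
extract-max → 27; now {16, 13, 8, 5, 4}
insert 11 → {16, 13, 11, 8, 5, 4}
extract-max → 16; now {13, 11, 8, 5, 4}
insert 12 → {13, 12, 11, 8, 5, 4}
extract-max → 13; now {12, 11, 8, 5, 4}
insert 18 → {18, 12, 11, 8, 5, 4}
insert 3 → {18, 12, 11, 8, 5, 4, 3}
insert 28 → {28, 18, 12, 11, 8, 5, 4, 3}
insert 6 → {28, 18, 12, 11, 8, 6, 5, 4, 3}
insert 17 → {28, 18, 17, 12, 11, 8, 6, 5, 4, 3}

21, 20, 30, 10, 23, 22, 27, 16, 13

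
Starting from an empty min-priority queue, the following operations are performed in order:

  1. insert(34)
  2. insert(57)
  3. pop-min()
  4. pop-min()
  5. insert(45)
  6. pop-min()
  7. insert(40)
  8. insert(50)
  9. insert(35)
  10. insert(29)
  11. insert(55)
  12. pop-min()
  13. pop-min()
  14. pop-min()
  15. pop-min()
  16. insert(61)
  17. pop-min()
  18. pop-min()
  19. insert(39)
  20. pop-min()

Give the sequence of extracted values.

insert 34 → {34}
insert 57 → {34, 57}
pop-min → 34; now {57}
pop-min → 57; now {}
insert 45 → {45}
pop-min → 45; now {}
insert 40 → {40}
insert 50 → {40, 50}
insert 35 → {35, 40, 50}
insert 29 → {29, 35, 40, 50}
insert 55 → {29, 35, 40, 50, 55}
pop-min → 29; now {35, 40, 50, 55}
pop-min → 35; now {40, 50, 55}
pop-min → 40; now {50, 55}
pop-min → 50; now {55}
insert 61 → {55, 61}
pop-min → 55; now {61}
pop-min → 61; now {}
insert 39 → {39}
pop-min → 39; now {}

[34, 57, 45, 29, 35, 40, 50, 55, 61, 39]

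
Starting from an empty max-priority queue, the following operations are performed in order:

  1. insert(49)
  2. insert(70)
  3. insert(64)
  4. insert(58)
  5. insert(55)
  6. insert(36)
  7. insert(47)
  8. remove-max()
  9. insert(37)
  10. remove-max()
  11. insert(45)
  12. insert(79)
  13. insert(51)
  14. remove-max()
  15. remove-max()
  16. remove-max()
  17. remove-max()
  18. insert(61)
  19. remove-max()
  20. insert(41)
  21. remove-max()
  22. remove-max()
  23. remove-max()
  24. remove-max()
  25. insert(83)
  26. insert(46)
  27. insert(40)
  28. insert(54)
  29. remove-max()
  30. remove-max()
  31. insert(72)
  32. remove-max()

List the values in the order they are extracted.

insert 49 → {49}
insert 70 → {70, 49}
insert 64 → {70, 64, 49}
insert 58 → {70, 64, 58, 49}
insert 55 → {70, 64, 58, 55, 49}
insert 36 → {70, 64, 58, 55, 49, 36}
insert 47 → {70, 64, 58, 55, 49, 47, 36}
remove-max → 70; now {64, 58, 55, 49, 47, 36}
insert 37 → {64, 58, 55, 49, 47, 37, 36}
remove-max → 64; now {58, 55, 49, 47, 37, 36}
insert 45 → {58, 55, 49, 47, 45, 37, 36}
insert 79 → {79, 58, 55, 49, 47, 45, 37, 36}
insert 51 → {79, 58, 55, 51, 49, 47, 45, 37, 36}
remove-max → 79; now {58, 55, 51, 49, 47, 45, 37, 36}
remove-max → 58; now {55, 51, 49, 47, 45, 37, 36}
remove-max → 55; now {51, 49, 47, 45, 37, 36}
remove-max → 51; now {49, 47, 45, 37, 36}
insert 61 → {61, 49, 47, 45, 37, 36}
remove-max → 61; now {49, 47, 45, 37, 36}
insert 41 → {49, 47, 45, 41, 37, 36}
remove-max → 49; now {47, 45, 41, 37, 36}
remove-max → 47; now {45, 41, 37, 36}
remove-max → 45; now {41, 37, 36}
remove-max → 41; now {37, 36}
insert 83 → {83, 37, 36}
insert 46 → {83, 46, 37, 36}
insert 40 → {83, 46, 40, 37, 36}
insert 54 → {83, 54, 46, 40, 37, 36}
remove-max → 83; now {54, 46, 40, 37, 36}
remove-max → 54; now {46, 40, 37, 36}
insert 72 → {72, 46, 40, 37, 36}
remove-max → 72; now {46, 40, 37, 36}

70, 64, 79, 58, 55, 51, 61, 49, 47, 45, 41, 83, 54, 72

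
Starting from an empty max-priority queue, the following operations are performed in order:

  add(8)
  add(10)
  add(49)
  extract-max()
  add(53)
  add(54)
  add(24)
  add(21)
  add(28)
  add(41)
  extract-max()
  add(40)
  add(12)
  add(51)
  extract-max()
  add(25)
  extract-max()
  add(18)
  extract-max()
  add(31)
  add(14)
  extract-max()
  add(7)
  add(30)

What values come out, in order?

49, 54, 53, 51, 41, 40

insert 8 → {8}
insert 10 → {10, 8}
insert 49 → {49, 10, 8}
extract-max → 49; now {10, 8}
insert 53 → {53, 10, 8}
insert 54 → {54, 53, 10, 8}
insert 24 → {54, 53, 24, 10, 8}
insert 21 → {54, 53, 24, 21, 10, 8}
insert 28 → {54, 53, 28, 24, 21, 10, 8}
insert 41 → {54, 53, 41, 28, 24, 21, 10, 8}
extract-max → 54; now {53, 41, 28, 24, 21, 10, 8}
insert 40 → {53, 41, 40, 28, 24, 21, 10, 8}
insert 12 → {53, 41, 40, 28, 24, 21, 12, 10, 8}
insert 51 → {53, 51, 41, 40, 28, 24, 21, 12, 10, 8}
extract-max → 53; now {51, 41, 40, 28, 24, 21, 12, 10, 8}
insert 25 → {51, 41, 40, 28, 25, 24, 21, 12, 10, 8}
extract-max → 51; now {41, 40, 28, 25, 24, 21, 12, 10, 8}
insert 18 → {41, 40, 28, 25, 24, 21, 18, 12, 10, 8}
extract-max → 41; now {40, 28, 25, 24, 21, 18, 12, 10, 8}
insert 31 → {40, 31, 28, 25, 24, 21, 18, 12, 10, 8}
insert 14 → {40, 31, 28, 25, 24, 21, 18, 14, 12, 10, 8}
extract-max → 40; now {31, 28, 25, 24, 21, 18, 14, 12, 10, 8}
insert 7 → {31, 28, 25, 24, 21, 18, 14, 12, 10, 8, 7}
insert 30 → {31, 30, 28, 25, 24, 21, 18, 14, 12, 10, 8, 7}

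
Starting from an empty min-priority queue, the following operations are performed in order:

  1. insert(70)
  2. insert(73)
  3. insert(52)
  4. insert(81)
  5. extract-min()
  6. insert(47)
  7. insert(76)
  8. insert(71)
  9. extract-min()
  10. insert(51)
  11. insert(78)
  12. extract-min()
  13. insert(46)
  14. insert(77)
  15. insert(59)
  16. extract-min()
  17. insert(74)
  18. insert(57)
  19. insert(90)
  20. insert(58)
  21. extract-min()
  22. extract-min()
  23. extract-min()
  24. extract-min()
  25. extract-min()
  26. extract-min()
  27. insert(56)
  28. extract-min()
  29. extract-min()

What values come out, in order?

[52, 47, 51, 46, 57, 58, 59, 70, 71, 73, 56, 74]

insert 70 → {70}
insert 73 → {70, 73}
insert 52 → {52, 70, 73}
insert 81 → {52, 70, 73, 81}
extract-min → 52; now {70, 73, 81}
insert 47 → {47, 70, 73, 81}
insert 76 → {47, 70, 73, 76, 81}
insert 71 → {47, 70, 71, 73, 76, 81}
extract-min → 47; now {70, 71, 73, 76, 81}
insert 51 → {51, 70, 71, 73, 76, 81}
insert 78 → {51, 70, 71, 73, 76, 78, 81}
extract-min → 51; now {70, 71, 73, 76, 78, 81}
insert 46 → {46, 70, 71, 73, 76, 78, 81}
insert 77 → {46, 70, 71, 73, 76, 77, 78, 81}
insert 59 → {46, 59, 70, 71, 73, 76, 77, 78, 81}
extract-min → 46; now {59, 70, 71, 73, 76, 77, 78, 81}
insert 74 → {59, 70, 71, 73, 74, 76, 77, 78, 81}
insert 57 → {57, 59, 70, 71, 73, 74, 76, 77, 78, 81}
insert 90 → {57, 59, 70, 71, 73, 74, 76, 77, 78, 81, 90}
insert 58 → {57, 58, 59, 70, 71, 73, 74, 76, 77, 78, 81, 90}
extract-min → 57; now {58, 59, 70, 71, 73, 74, 76, 77, 78, 81, 90}
extract-min → 58; now {59, 70, 71, 73, 74, 76, 77, 78, 81, 90}
extract-min → 59; now {70, 71, 73, 74, 76, 77, 78, 81, 90}
extract-min → 70; now {71, 73, 74, 76, 77, 78, 81, 90}
extract-min → 71; now {73, 74, 76, 77, 78, 81, 90}
extract-min → 73; now {74, 76, 77, 78, 81, 90}
insert 56 → {56, 74, 76, 77, 78, 81, 90}
extract-min → 56; now {74, 76, 77, 78, 81, 90}
extract-min → 74; now {76, 77, 78, 81, 90}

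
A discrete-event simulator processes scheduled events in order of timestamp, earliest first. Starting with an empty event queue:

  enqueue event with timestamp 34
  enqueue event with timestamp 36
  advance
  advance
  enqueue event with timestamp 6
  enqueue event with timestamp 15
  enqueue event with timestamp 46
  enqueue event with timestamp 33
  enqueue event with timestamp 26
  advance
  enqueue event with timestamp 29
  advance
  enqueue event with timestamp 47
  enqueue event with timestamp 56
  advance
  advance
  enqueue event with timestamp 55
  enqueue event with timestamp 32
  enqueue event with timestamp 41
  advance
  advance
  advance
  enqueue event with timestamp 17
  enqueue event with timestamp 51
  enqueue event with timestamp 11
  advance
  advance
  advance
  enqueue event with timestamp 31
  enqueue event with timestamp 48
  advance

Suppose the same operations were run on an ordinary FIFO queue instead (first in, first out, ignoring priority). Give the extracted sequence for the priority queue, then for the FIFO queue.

priority queue: 34, 36, 6, 15, 26, 29, 32, 33, 41, 11, 17, 46, 31; FIFO queue: 34, 36, 6, 15, 46, 33, 26, 29, 47, 56, 55, 32, 41

insert 34 → {34}
insert 36 → {34, 36}
advance → 34; now {36}
advance → 36; now {}
insert 6 → {6}
insert 15 → {6, 15}
insert 46 → {6, 15, 46}
insert 33 → {6, 15, 33, 46}
insert 26 → {6, 15, 26, 33, 46}
advance → 6; now {15, 26, 33, 46}
insert 29 → {15, 26, 29, 33, 46}
advance → 15; now {26, 29, 33, 46}
insert 47 → {26, 29, 33, 46, 47}
insert 56 → {26, 29, 33, 46, 47, 56}
advance → 26; now {29, 33, 46, 47, 56}
advance → 29; now {33, 46, 47, 56}
insert 55 → {33, 46, 47, 55, 56}
insert 32 → {32, 33, 46, 47, 55, 56}
insert 41 → {32, 33, 41, 46, 47, 55, 56}
advance → 32; now {33, 41, 46, 47, 55, 56}
advance → 33; now {41, 46, 47, 55, 56}
advance → 41; now {46, 47, 55, 56}
insert 17 → {17, 46, 47, 55, 56}
insert 51 → {17, 46, 47, 51, 55, 56}
insert 11 → {11, 17, 46, 47, 51, 55, 56}
advance → 11; now {17, 46, 47, 51, 55, 56}
advance → 17; now {46, 47, 51, 55, 56}
advance → 46; now {47, 51, 55, 56}
insert 31 → {31, 47, 51, 55, 56}
insert 48 → {31, 47, 48, 51, 55, 56}
advance → 31; now {47, 48, 51, 55, 56}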